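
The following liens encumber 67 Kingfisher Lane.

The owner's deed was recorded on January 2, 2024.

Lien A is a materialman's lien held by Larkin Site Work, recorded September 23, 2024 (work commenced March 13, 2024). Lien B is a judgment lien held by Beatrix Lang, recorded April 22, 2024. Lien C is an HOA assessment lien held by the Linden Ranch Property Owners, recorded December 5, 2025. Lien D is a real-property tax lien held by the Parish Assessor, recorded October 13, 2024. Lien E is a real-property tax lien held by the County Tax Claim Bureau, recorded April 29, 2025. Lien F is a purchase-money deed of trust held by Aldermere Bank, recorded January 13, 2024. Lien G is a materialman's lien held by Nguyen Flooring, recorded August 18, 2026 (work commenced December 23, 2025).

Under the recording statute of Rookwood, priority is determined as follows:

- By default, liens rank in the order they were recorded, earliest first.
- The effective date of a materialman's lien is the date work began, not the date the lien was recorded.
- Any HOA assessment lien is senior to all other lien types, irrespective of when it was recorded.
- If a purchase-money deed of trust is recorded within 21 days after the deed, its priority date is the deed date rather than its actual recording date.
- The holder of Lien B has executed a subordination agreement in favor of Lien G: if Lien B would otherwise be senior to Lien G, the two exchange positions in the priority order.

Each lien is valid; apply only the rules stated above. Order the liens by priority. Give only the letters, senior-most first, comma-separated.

Effective dates: A is treated as recorded March 13, 2024, the work-commencement date; F relates back to the deed date January 2, 2024; G relates back to December 23, 2025 (work commenced).
C is an HOA assessment lien, so it outranks all other liens regardless of date.
The other liens, earliest effective date first: F (January 2, 2024), A (March 13, 2024), B (April 22, 2024), D (October 13, 2024), E (April 29, 2025), G (December 23, 2025).
B is senior to G before the subordination, so the two trade places.

C, F, A, G, D, E, B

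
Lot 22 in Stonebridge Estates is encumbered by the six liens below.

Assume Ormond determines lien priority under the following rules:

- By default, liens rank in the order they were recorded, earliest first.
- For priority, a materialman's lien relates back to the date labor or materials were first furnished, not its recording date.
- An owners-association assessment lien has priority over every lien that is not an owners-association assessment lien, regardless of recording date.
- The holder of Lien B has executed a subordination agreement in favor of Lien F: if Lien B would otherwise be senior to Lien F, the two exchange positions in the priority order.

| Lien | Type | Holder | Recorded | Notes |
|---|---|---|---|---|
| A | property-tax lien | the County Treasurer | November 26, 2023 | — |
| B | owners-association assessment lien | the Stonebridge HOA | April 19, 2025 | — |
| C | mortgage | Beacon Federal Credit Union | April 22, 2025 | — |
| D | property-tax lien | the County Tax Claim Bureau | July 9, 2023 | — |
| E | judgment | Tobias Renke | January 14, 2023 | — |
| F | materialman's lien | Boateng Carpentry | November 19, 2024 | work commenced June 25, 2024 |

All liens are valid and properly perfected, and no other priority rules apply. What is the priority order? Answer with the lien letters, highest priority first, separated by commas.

F, E, D, A, B, C

Effective dates: F is treated as recorded June 25, 2024, the work-commencement date.
As an owners-association assessment lien, B is senior to every other lien.
The other liens, earliest effective date first: E (January 14, 2023), D (July 9, 2023), A (November 26, 2023), F (June 25, 2024), C (April 22, 2025).
B is senior to F before the subordination, so the two trade places.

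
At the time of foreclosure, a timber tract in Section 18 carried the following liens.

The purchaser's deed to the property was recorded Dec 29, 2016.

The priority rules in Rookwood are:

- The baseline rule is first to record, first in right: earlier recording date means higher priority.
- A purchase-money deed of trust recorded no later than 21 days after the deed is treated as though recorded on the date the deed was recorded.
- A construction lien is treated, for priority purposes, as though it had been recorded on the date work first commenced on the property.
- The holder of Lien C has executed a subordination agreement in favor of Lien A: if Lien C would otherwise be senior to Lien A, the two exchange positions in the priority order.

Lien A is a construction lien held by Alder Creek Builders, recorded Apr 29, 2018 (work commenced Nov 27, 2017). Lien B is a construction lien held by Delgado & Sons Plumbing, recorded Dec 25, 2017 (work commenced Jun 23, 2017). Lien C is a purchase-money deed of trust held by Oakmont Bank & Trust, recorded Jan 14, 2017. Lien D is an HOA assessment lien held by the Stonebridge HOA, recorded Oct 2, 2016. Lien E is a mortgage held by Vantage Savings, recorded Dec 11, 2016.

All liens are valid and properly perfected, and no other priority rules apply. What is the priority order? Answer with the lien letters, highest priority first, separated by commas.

D, E, A, B, C

Adjusting effective dates: A's effective date is Nov 27, 2017, when work began; B relates back to Jun 23, 2017 (work commenced); C relates back to the deed date Dec 29, 2016.
Ordering by effective date: D (Oct 2, 2016), E (Dec 11, 2016), C (Dec 29, 2016), B (Jun 23, 2017), A (Nov 27, 2017).
C would otherwise be senior to A, so under the subordination agreement C and A exchange positions.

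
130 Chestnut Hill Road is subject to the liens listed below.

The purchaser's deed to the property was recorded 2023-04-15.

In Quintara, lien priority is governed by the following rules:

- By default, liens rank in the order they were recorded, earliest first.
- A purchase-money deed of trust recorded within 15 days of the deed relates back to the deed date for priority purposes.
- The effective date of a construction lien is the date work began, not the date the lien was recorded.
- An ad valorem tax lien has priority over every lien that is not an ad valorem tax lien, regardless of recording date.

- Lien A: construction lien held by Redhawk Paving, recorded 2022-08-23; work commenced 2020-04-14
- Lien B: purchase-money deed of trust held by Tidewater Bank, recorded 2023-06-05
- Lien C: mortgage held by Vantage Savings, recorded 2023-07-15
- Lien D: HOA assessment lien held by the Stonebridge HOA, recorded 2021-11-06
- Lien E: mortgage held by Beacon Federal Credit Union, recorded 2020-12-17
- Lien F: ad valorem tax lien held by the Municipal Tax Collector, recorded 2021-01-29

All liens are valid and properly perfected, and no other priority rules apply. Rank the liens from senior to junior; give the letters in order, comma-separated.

F, A, E, D, B, C

Effective dates: A relates back to 2020-04-14 (work commenced); B missed the 15-day window (51 days after the deed), so its recording date stands.
F is an ad valorem tax lien and takes priority over every other lien.
The other liens, earliest effective date first: A (2020-04-14), E (2020-12-17), D (2021-11-06), B (2023-06-05), C (2023-07-15).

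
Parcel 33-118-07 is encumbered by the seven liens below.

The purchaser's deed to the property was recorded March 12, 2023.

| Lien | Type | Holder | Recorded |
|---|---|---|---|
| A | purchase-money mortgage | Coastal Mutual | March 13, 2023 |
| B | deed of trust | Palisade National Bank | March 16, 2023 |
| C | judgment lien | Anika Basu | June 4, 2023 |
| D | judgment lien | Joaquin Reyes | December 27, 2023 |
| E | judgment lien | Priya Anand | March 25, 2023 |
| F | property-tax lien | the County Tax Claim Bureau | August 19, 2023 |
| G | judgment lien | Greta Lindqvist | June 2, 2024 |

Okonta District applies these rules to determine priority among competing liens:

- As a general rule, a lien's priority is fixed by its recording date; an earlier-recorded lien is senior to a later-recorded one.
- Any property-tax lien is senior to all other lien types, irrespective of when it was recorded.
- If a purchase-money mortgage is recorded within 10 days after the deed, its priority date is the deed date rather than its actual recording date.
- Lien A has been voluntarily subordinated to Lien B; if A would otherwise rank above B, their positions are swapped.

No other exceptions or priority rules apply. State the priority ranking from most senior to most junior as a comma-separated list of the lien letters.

F, B, A, E, C, D, G

First, effective dates: A relates back to the deed date March 12, 2023.
F is a property-tax lien and takes priority over every other lien.
Remaining liens by effective date: A (March 12, 2023), B (March 16, 2023), E (March 25, 2023), C (June 4, 2023), D (December 27, 2023), G (June 2, 2024).
Because A would otherwise rank above B, the subordination swaps them.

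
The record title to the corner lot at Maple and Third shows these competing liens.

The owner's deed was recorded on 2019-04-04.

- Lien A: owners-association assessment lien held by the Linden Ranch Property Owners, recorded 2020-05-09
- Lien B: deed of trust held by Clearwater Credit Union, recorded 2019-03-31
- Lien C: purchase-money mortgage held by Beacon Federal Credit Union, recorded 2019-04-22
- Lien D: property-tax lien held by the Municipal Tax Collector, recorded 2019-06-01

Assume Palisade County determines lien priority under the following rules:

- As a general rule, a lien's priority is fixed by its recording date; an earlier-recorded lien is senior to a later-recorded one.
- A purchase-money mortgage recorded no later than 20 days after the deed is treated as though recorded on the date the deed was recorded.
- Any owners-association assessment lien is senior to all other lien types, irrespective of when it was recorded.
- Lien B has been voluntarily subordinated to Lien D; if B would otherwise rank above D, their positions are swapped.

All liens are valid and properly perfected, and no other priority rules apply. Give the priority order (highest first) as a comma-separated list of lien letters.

First, effective dates: C's effective date is the deed date, 2019-04-04.
A is an owners-association assessment lien and takes priority over every other lien.
Among the remaining liens, by effective date: B (2019-03-31), C (2019-04-04), D (2019-06-01).
B is senior to D before the subordination, so the two trade places.

A, D, C, B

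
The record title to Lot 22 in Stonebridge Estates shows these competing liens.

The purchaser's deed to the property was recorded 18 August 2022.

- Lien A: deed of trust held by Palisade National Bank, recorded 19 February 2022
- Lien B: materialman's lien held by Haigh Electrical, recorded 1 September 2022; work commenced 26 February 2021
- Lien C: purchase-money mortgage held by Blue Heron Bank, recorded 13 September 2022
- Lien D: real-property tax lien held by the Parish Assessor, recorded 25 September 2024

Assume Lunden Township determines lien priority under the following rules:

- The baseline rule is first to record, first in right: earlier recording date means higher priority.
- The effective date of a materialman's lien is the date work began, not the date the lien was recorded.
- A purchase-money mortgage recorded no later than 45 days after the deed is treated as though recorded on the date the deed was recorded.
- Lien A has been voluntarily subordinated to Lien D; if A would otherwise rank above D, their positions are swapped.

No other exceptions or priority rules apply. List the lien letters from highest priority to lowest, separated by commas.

Effective dates after the stated exceptions: B relates back to 26 February 2021 (work commenced); C relates back to the deed date 18 August 2022.
By effective date: B (26 February 2021), A (19 February 2022), C (18 August 2022), D (25 September 2024).
A would otherwise be senior to D, so under the subordination agreement A and D exchange positions.

B, D, C, A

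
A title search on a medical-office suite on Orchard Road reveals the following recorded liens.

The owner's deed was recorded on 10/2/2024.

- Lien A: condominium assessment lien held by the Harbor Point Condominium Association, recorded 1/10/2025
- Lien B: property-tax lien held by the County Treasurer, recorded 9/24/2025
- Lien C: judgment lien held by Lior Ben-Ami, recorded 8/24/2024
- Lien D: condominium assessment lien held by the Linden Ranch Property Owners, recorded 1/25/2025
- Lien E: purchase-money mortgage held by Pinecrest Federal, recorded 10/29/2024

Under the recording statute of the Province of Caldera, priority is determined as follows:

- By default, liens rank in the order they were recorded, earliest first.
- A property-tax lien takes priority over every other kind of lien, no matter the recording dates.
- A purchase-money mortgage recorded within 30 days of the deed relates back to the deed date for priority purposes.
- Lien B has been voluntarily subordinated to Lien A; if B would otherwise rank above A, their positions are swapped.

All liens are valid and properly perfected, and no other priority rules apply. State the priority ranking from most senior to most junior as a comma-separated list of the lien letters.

A, C, E, B, D

Effective dates after the stated exceptions: E was recorded within the 30-day window, so its effective date is the deed date 10/2/2024.
B is a property-tax lien, so it outranks all other liens regardless of date.
The other liens, earliest effective date first: C (8/24/2024), E (10/2/2024), A (1/10/2025), D (1/25/2025).
B would otherwise be senior to A, so under the subordination agreement B and A exchange positions.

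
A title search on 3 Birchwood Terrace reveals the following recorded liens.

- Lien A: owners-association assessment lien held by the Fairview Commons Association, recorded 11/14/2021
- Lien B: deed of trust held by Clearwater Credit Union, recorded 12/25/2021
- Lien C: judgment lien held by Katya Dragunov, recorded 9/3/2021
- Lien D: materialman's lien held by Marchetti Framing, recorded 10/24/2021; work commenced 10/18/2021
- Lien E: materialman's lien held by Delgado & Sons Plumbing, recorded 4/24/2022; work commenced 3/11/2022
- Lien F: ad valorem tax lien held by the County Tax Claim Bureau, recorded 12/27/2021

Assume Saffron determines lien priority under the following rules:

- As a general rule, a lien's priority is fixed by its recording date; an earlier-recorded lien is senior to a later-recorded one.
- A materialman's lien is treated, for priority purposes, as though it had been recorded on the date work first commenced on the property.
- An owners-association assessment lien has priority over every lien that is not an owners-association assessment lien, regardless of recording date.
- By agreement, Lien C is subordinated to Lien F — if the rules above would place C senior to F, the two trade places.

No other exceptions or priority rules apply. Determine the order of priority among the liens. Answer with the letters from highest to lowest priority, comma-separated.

A, F, D, B, C, E

Effective dates after the stated exceptions: D relates back to 10/18/2021 (work commenced); E's effective date is 3/11/2022, when work began.
A is an owners-association assessment lien, so it outranks all other liens regardless of date.
Ordering the rest by effective date: C (9/3/2021), D (10/18/2021), B (12/25/2021), F (12/27/2021), E (3/11/2022).
The subordination applies — C was senior to F — so C and F swap.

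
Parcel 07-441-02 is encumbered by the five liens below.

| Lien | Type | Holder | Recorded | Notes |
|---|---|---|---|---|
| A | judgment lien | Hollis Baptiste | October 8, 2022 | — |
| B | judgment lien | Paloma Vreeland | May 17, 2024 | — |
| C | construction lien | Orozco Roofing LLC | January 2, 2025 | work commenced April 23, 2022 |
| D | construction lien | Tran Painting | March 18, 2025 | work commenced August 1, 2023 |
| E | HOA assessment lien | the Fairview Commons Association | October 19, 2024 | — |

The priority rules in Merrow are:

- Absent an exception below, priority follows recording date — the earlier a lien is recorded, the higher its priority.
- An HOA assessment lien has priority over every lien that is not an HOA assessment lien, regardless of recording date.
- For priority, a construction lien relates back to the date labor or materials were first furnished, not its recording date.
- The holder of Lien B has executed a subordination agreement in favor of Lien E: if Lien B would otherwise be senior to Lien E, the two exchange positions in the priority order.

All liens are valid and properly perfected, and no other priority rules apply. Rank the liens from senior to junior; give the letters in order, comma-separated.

E, C, A, D, B

Effective dates after the stated exceptions: C relates back to April 23, 2022 (work commenced); D relates back to August 1, 2023 (work commenced).
E is an HOA assessment lien and takes priority over every other lien.
The other liens, earliest effective date first: C (April 23, 2022), A (October 8, 2022), D (August 1, 2023), B (May 17, 2024).
Since B is not senior to E, the subordination leaves the order unchanged.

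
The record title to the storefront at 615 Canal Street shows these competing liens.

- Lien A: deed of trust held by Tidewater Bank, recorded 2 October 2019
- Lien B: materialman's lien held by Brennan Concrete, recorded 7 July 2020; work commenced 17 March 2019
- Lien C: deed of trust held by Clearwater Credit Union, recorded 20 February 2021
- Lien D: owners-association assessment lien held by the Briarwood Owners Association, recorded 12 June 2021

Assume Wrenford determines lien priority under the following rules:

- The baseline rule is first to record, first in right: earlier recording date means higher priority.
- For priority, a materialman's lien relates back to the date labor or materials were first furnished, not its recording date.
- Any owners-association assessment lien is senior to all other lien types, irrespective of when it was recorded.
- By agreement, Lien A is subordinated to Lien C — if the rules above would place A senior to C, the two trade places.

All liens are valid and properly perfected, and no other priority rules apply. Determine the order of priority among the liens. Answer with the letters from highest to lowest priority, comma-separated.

First, effective dates: B relates back to 17 March 2019 (work commenced).
D is an owners-association assessment lien, so it outranks all other liens regardless of date.
The other liens, earliest effective date first: B (17 March 2019), A (2 October 2019), C (20 February 2021).
The subordination applies — A was senior to C — so A and C swap.

D, B, C, A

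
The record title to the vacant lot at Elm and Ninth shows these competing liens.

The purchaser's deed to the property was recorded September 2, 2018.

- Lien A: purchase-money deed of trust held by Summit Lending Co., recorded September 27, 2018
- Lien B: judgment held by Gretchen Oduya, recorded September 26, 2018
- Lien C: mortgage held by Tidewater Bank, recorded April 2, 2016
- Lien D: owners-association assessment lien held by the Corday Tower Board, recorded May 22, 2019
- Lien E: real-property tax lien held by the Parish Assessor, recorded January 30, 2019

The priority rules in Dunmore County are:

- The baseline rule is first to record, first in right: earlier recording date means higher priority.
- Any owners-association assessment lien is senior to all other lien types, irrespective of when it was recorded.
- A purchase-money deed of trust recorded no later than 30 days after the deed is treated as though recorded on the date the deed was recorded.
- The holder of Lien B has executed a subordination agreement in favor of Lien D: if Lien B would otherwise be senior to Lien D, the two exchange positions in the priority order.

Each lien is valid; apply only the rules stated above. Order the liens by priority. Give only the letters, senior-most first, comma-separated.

D, C, A, B, E

First, effective dates: A's effective date is the deed date, September 2, 2018.
D is an owners-association assessment lien, so it outranks all other liens regardless of date.
Among the remaining liens, by effective date: C (April 2, 2016), A (September 2, 2018), B (September 26, 2018), E (January 30, 2019).
B is already junior to D, so the subordination agreement changes nothing.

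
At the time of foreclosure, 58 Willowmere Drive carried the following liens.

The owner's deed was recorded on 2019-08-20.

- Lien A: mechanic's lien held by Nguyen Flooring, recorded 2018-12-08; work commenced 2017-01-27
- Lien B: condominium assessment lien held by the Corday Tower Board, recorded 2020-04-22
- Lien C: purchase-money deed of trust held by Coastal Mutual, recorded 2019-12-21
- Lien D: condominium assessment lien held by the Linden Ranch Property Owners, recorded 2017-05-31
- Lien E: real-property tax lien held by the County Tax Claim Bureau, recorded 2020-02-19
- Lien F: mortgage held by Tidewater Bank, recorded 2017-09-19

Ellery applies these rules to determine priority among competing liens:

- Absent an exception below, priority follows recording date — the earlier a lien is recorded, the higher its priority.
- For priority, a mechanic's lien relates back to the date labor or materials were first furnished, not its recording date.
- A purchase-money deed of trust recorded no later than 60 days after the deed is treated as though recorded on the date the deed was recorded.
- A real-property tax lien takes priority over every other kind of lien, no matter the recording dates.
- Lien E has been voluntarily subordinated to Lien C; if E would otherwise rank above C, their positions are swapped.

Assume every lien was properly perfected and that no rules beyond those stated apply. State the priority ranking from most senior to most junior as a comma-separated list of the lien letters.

C, A, D, F, E, B

Effective dates: A's effective date is 2017-01-27, when work began; C was recorded 123 days after the deed, outside the 60-day window, so it keeps its recording date.
As a real-property tax lien, E is senior to every other lien.
The other liens, earliest effective date first: A (2017-01-27), D (2017-05-31), F (2017-09-19), C (2019-12-21), B (2020-04-22).
E would otherwise be senior to C, so under the subordination agreement E and C exchange positions.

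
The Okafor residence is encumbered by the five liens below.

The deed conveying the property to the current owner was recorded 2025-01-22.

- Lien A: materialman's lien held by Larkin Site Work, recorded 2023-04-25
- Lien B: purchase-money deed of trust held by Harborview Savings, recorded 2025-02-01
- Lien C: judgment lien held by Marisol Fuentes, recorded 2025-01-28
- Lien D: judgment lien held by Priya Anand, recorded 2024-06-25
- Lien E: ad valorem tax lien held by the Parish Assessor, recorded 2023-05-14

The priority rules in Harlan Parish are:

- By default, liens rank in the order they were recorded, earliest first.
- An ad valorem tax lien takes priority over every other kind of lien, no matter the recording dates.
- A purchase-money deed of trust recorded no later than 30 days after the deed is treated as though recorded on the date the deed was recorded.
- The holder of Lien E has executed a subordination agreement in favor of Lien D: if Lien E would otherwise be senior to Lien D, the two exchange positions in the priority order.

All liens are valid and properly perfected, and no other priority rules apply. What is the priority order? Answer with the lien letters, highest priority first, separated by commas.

D, A, E, B, C

First, effective dates: B relates back to the deed date 2025-01-22.
E is an ad valorem tax lien, so it outranks all other liens regardless of date.
Remaining liens by effective date: A (2023-04-25), D (2024-06-25), B (2025-01-22), C (2025-01-28).
E would otherwise be senior to D, so under the subordination agreement E and D exchange positions.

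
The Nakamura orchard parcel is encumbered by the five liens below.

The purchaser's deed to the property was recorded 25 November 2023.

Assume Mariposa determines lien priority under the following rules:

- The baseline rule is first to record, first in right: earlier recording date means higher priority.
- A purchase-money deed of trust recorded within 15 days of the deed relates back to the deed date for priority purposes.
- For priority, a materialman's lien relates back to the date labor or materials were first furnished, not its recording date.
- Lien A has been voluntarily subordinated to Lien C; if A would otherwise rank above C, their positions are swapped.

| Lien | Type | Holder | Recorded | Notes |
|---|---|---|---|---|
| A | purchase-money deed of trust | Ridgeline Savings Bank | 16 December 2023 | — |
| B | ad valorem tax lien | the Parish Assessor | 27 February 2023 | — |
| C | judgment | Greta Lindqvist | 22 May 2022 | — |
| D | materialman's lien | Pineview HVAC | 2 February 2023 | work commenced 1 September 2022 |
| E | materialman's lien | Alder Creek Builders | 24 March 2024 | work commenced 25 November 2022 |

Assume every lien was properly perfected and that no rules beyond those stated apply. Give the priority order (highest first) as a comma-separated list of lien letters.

C, D, E, B, A

Adjusting effective dates: A was recorded 21 days after the deed — beyond 15 days — so no relation-back applies; D relates back to 1 September 2022 (work commenced); E's effective date is 25 November 2022, when work began.
By effective date: C (22 May 2022), D (1 September 2022), E (25 November 2022), B (27 February 2023), A (16 December 2023).
A already ranks below C; the subordination has no effect.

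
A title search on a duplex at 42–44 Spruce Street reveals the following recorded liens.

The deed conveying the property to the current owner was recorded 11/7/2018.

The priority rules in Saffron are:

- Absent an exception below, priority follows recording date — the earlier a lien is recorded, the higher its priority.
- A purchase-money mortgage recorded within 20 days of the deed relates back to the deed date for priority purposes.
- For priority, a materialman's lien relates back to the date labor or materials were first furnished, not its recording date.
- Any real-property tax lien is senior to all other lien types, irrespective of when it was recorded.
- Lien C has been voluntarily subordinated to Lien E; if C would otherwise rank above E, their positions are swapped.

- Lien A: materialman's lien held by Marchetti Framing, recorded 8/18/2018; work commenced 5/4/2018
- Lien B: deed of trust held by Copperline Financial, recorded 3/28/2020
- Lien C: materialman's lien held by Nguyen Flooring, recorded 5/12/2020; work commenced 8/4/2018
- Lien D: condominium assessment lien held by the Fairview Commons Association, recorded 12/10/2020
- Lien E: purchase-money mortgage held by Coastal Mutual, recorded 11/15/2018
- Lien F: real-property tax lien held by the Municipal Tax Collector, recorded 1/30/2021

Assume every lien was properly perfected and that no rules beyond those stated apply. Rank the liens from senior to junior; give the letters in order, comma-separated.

F, A, E, C, B, D

First, effective dates: A's effective date is 5/4/2018, when work began; C relates back to 8/4/2018 (work commenced); E was recorded within the 20-day window, so its effective date is the deed date 11/7/2018.
F is a real-property tax lien and takes priority over every other lien.
Among the remaining liens, by effective date: A (5/4/2018), C (8/4/2018), E (11/7/2018), B (3/28/2020), D (12/10/2020).
Because C would otherwise rank above E, the subordination swaps them.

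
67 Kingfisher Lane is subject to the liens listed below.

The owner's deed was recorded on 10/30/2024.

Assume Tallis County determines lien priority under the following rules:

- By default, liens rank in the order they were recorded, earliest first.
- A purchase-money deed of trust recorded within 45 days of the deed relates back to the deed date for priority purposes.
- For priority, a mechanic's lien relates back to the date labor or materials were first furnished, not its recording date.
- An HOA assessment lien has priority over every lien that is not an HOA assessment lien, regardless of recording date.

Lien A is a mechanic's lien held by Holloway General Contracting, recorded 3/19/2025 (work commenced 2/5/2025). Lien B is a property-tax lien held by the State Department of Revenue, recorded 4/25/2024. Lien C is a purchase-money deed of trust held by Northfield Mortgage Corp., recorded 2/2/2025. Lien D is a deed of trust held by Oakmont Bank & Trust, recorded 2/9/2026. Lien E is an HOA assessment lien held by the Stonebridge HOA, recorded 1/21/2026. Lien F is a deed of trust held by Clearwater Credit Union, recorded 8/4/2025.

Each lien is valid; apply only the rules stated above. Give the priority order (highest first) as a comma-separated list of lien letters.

E, B, C, A, F, D

Effective dates: A is treated as recorded 2/5/2025, the work-commencement date; C missed the 45-day window (95 days after the deed), so its recording date stands.
E, as an HOA assessment lien, has superpriority and ranks first.
Ordering the rest by effective date: B (4/25/2024), C (2/2/2025), A (2/5/2025), F (8/4/2025), D (2/9/2026).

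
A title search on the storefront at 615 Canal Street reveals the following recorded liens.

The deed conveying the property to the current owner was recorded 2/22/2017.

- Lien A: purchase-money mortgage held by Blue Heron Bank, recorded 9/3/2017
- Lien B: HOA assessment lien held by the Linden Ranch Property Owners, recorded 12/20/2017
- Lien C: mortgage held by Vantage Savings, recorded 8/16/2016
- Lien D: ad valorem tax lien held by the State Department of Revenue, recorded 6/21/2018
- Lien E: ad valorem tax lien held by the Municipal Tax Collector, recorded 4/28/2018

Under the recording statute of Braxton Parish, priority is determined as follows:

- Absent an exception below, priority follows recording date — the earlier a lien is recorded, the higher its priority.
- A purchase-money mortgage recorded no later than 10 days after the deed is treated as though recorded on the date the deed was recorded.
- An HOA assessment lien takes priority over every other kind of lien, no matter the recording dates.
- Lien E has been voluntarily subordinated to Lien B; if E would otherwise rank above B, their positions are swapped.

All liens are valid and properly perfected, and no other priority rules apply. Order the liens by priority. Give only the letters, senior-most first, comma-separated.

B, C, A, E, D

First, effective dates: A was recorded 193 days after the deed — beyond 10 days — so no relation-back applies.
As an HOA assessment lien, B is senior to every other lien.
Remaining liens by effective date: C (8/16/2016), A (9/3/2017), E (4/28/2018), D (6/21/2018).
E is already junior to B, so the subordination agreement changes nothing.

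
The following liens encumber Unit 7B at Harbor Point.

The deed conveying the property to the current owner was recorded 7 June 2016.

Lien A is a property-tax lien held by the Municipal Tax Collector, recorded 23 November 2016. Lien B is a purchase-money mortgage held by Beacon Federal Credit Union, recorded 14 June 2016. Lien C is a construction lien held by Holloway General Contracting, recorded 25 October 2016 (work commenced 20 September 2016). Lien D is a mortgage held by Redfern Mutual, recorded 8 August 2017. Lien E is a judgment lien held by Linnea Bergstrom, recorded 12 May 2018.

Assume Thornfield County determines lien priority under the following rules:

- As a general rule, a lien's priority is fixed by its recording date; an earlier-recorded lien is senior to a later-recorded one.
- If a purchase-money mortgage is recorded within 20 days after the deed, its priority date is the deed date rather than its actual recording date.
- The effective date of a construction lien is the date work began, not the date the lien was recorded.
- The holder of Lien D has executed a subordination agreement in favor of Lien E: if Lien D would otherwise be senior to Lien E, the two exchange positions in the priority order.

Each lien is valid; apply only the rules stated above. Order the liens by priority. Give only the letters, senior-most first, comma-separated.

First, effective dates: B was recorded within the 20-day window, so its effective date is the deed date 7 June 2016; C's effective date is 20 September 2016, when work began.
By effective date, earliest first: B (7 June 2016), C (20 September 2016), A (23 November 2016), D (8 August 2017), E (12 May 2018).
Because D would otherwise rank above E, the subordination swaps them.

B, C, A, E, D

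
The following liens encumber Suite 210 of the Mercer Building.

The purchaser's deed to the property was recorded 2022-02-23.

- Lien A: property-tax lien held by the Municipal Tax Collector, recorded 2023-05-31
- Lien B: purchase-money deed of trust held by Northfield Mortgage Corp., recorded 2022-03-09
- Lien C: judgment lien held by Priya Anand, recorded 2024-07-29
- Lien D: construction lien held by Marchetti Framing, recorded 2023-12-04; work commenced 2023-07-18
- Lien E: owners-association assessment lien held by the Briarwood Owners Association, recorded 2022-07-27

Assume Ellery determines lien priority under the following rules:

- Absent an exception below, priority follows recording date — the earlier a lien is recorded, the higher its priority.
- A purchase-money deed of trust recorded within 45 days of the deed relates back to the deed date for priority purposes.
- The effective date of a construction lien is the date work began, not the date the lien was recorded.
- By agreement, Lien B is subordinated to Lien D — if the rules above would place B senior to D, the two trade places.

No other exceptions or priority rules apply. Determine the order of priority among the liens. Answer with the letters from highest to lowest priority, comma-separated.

D, E, A, B, C

First, effective dates: B was recorded within the 45-day window, so its effective date is the deed date 2022-02-23; D's effective date is 2023-07-18, when work began.
Ordering by effective date: B (2022-02-23), E (2022-07-27), A (2023-05-31), D (2023-07-18), C (2024-07-29).
B would otherwise be senior to D, so under the subordination agreement B and D exchange positions.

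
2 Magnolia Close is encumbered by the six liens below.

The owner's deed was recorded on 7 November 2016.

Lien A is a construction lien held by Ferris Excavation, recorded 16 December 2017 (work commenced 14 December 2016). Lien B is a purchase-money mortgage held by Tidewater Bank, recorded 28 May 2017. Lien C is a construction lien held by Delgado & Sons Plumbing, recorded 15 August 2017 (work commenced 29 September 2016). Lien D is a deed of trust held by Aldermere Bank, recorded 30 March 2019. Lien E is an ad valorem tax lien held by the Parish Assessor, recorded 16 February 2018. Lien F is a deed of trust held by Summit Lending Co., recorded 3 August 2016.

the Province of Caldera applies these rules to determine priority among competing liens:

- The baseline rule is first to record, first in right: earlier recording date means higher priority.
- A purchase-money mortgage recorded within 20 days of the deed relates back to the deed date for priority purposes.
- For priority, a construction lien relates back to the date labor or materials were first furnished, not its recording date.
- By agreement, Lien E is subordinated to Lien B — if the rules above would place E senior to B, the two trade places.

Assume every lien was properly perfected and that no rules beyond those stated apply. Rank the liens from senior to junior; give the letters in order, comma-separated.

Effective dates after the stated exceptions: A relates back to 14 December 2016 (work commenced); B was recorded 202 days after the deed — beyond 20 days — so no relation-back applies; C relates back to 29 September 2016 (work commenced).
By effective date: F (3 August 2016), C (29 September 2016), A (14 December 2016), B (28 May 2017), E (16 February 2018), D (30 March 2019).
E is already junior to B, so the subordination agreement changes nothing.

F, C, A, B, E, D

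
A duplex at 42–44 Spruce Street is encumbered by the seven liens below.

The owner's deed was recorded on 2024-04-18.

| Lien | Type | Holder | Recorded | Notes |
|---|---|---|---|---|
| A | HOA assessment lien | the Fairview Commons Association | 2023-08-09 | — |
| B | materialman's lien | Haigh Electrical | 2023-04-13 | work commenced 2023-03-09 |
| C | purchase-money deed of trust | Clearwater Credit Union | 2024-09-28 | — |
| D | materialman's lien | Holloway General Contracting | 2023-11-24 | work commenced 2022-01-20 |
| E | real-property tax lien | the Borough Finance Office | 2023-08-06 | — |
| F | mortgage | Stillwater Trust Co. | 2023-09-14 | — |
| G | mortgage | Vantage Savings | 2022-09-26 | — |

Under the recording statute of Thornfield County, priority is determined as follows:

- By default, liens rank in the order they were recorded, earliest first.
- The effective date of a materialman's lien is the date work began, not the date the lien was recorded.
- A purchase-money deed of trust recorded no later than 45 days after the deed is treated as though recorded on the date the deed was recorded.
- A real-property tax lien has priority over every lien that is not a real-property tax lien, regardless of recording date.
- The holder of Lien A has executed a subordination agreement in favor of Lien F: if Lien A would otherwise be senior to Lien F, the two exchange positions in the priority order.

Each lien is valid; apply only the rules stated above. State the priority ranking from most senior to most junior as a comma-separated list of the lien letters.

First, effective dates: B is treated as recorded 2023-03-09, the work-commencement date; C was recorded 163 days after the deed — beyond 45 days — so no relation-back applies; D is treated as recorded 2022-01-20, the work-commencement date.
E, as a real-property tax lien, has superpriority and ranks first.
Remaining liens by effective date: D (2022-01-20), G (2022-09-26), B (2023-03-09), A (2023-08-09), F (2023-09-14), C (2024-09-28).
The subordination applies — A was senior to F — so A and F swap.

E, D, G, B, F, A, C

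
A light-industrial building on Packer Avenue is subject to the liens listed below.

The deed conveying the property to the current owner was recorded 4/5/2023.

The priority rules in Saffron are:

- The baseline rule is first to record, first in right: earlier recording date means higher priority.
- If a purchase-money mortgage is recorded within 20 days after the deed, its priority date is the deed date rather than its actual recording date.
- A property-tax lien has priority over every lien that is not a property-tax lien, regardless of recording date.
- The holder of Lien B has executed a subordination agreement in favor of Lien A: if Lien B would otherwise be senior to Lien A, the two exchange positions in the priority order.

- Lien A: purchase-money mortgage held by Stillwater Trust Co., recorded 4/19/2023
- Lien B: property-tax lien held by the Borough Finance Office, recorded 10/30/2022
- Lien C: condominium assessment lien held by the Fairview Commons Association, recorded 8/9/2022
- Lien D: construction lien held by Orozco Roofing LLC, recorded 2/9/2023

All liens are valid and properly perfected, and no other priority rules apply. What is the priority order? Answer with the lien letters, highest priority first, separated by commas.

A, C, D, B

Adjusting effective dates: A relates back to the deed date 4/5/2023.
B is a property-tax lien and takes priority over every other lien.
Among the remaining liens, by effective date: C (8/9/2022), D (2/9/2023), A (4/5/2023).
The subordination applies — B was senior to A — so B and A swap.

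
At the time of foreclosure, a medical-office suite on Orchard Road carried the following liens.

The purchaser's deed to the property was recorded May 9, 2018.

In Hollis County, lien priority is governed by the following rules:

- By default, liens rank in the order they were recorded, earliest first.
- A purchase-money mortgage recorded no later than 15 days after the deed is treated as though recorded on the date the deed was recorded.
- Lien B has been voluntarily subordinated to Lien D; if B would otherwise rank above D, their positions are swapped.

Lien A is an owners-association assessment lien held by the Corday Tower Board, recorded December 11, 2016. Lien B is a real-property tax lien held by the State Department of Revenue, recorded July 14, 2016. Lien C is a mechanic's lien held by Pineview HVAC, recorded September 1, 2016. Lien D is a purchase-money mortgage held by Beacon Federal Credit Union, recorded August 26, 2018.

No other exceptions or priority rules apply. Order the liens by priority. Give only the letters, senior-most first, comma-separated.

D, C, A, B

Adjusting effective dates: D was recorded 109 days after the deed, outside the 15-day window, so it keeps its recording date.
By effective date: B (July 14, 2016), C (September 1, 2016), A (December 11, 2016), D (August 26, 2018).
The subordination applies — B was senior to D — so B and D swap.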